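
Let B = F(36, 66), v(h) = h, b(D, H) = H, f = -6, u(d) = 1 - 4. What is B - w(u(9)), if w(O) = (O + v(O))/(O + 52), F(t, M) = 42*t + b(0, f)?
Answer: 73800/49 ≈ 1506.1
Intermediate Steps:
u(d) = -3
F(t, M) = -6 + 42*t (F(t, M) = 42*t - 6 = -6 + 42*t)
w(O) = 2*O/(52 + O) (w(O) = (O + O)/(O + 52) = (2*O)/(52 + O) = 2*O/(52 + O))
B = 1506 (B = -6 + 42*36 = -6 + 1512 = 1506)
B - w(u(9)) = 1506 - 2*(-3)/(52 - 3) = 1506 - 2*(-3)/49 = 1506 - 1*(-6/49) = 1506 + 6/49 = 73800/49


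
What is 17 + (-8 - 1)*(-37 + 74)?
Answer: -316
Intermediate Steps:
17 + (-8 - 1)*(-37 + 74) = 17 - 9*37 = 17 - 333 = -316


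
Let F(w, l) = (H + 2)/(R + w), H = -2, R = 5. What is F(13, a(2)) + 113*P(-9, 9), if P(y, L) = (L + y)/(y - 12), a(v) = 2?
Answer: 0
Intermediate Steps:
P(y, L) = (L + y)/(-12 + y)
F(w, l) = 0 (F(w, l) = (-2 + 2)/(5 + w) = 0/(5 + w) = 0)
F(13, a(2)) + 113*P(-9, 9) = 0 + 113*((9 - 9)/(-12 - 9)) = 0 + 113*(0/(-21)) = 0 + 113*(-1/21*0) = 0 + 113*0 = 0 + 0 = 0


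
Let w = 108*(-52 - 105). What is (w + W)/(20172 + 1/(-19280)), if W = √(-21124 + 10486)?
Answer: -326911680/388916159 + 57840*I*√1182/388916159 ≈ -0.84057 + 0.0051131*I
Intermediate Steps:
W = 3*I*√1182 (W = √(-10638) = 3*I*√1182 ≈ 103.14*I)
w = -16956 (w = 108*(-157) = -16956)
(w + W)/(20172 + 1/(-19280)) = (-16956 + 3*I*√1182)/(20172 + 1/(-19280)) = (-16956 + 3*I*√1182)/(20172 - 1/19280) = (-16956 + 3*I*√1182)/(388916159/19280) = (-16956 + 3*I*√1182)*(19280/388916159) = -326911680/388916159 + 57840*I*√1182/388916159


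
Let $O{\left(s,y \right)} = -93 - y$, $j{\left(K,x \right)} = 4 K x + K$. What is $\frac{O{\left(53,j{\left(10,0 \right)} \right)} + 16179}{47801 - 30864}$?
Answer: $\frac{16076}{16937} \approx 0.94916$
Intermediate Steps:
$j{\left(K,x \right)} = K + 4 K x$ ($j{\left(K,x \right)} = 4 K x + K = K + 4 K x$)
$\frac{O{\left(53,j{\left(10,0 \right)} \right)} + 16179}{47801 - 30864} = \frac{\left(-93 - 10 \left(1 + 4 \cdot 0\right)\right) + 16179}{47801 - 30864} = \frac{\left(-93 - 10 \left(1 + 0\right)\right) + 16179}{16937} = \left(\left(-93 - 10 \cdot 1\right) + 16179\right) \frac{1}{16937} = \left(\left(-93 - 10\right) + 16179\right) \frac{1}{16937} = \left(-103 + 16179\right) \frac{1}{16937} = 16076 \cdot \frac{1}{16937} = \frac{16076}{16937}$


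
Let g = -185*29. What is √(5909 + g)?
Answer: 4*√34 ≈ 23.324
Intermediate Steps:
g = -5365
√(5909 + g) = √(5909 - 5365) = √544 = 4*√34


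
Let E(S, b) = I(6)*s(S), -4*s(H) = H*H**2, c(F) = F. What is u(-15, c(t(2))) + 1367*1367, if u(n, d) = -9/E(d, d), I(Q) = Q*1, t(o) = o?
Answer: 7474759/4 ≈ 1.8687e+6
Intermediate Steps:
s(H) = -H**3/4 (s(H) = -H*H**2/4 = -H**3/4)
I(Q) = Q
E(S, b) = -3*S**3/2 (E(S, b) = 6*(-S**3/4) = -3*S**3/2)
u(n, d) = 6/d**3 (u(n, d) = -9*(-2/(3*d**3)) = -(-6)/d**3 = 6/d**3)
u(-15, c(t(2))) + 1367*1367 = 6/2**3 + 1367*1367 = 6*(1/8) + 1868689 = 3/4 + 1868689 = 7474759/4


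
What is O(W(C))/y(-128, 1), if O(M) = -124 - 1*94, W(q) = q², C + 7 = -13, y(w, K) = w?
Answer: 109/64 ≈ 1.7031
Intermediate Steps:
C = -20 (C = -7 - 13 = -20)
O(M) = -218 (O(M) = -124 - 94 = -218)
O(W(C))/y(-128, 1) = -218/(-128) = -218*(-1/128) = 109/64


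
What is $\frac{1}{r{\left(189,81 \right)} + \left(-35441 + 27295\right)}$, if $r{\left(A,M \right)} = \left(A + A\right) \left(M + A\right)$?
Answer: $\frac{1}{93914} \approx 1.0648 \cdot 10^{-5}$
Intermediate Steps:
$r{\left(A,M \right)} = 2 A \left(A + M\right)$
$\frac{1}{r{\left(189,81 \right)} + \left(-35441 + 27295\right)} = \frac{1}{2 \cdot 189 \left(189 + 81\right) + \left(-35441 + 27295\right)} = \frac{1}{2 \cdot 189 \cdot 270 - 8146} = \frac{1}{102060 - 8146} = \frac{1}{93914}$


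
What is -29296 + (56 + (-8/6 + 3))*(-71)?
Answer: -100171/3 ≈ -33390.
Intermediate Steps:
-29296 + (56 + (-8/6 + 3))*(-71) = -29296 + (56 + (-4*1/3 + 3))*(-71) = -29296 + (56 + (-4/3 + 3))*(-71) = -29296 + (56 + 5/3)*(-71) = -29296 + (173/3)*(-71) = -29296 - 12283/3 = -100171/3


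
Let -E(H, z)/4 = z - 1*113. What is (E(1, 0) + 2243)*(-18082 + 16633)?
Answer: -3905055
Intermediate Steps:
E(H, z) = 452 - 4*z (E(H, z) = -4*(z - 1*113) = -4*(z - 113) = -4*(-113 + z) = 452 - 4*z)
(E(1, 0) + 2243)*(-18082 + 16633) = ((452 - 4*0) + 2243)*(-18082 + 16633) = ((452 + 0) + 2243)*(-1449) = (452 + 2243)*(-1449) = 2695*(-1449) = -3905055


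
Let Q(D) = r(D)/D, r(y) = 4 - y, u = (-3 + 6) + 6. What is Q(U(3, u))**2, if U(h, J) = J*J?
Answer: 5929/6561 ≈ 0.90367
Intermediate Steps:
u = 9 (u = 3 + 6 = 9)
U(h, J) = J**2
Q(D) = (4 - D)/D
Q(U(3, u))**2 = ((4 - 1*9**2)/(9**2))**2 = ((4 - 1*81)/81)**2 = ((4 - 81)/81)**2 = ((1/81)*(-77))**2 = (-77/81)**2 = 5929/6561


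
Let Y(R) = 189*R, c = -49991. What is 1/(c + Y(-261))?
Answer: -1/99320 ≈ -1.0068e-5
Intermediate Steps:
1/(c + Y(-261)) = 1/(-49991 + 189*(-261)) = 1/(-49991 - 49329) = 1/(-99320) = -1/99320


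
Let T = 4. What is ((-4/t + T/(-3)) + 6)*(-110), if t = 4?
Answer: -1210/3 ≈ -403.33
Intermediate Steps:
((-4/t + T/(-3)) + 6)*(-110) = ((-4/4 + 4/(-3)) + 6)*(-110) = ((-4*¼ + 4*(-⅓)) + 6)*(-110) = ((-1 - 4/3) + 6)*(-110) = (-7/3 + 6)*(-110) = (11/3)*(-110) = -1210/3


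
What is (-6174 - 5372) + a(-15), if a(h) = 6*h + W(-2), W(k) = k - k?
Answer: -11636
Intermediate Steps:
W(k) = 0
a(h) = 6*h (a(h) = 6*h + 0 = 6*h)
(-6174 - 5372) + a(-15) = (-6174 - 5372) + 6*(-15) = -11546 - 90 = -11636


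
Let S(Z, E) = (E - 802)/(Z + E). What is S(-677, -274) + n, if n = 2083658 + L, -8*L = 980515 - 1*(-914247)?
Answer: 7025280005/3804 ≈ 1.8468e+6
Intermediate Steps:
L = -947381/4 (L = -(980515 - 1*(-914247))/8 = -(980515 + 914247)/8 = -⅛*1894762 = -947381/4 ≈ -2.3685e+5)
S(Z, E) = (-802 + E)/(E + Z)
n = 7387251/4 (n = 2083658 - 947381/4 = 7387251/4 ≈ 1.8468e+6)
S(-677, -274) + n = (-802 - 274)/(-274 - 677) + 7387251/4 = -1076/(-951) + 7387251/4 = -1/951*(-1076) + 7387251/4 = 1076/951 + 7387251/4 = 7025280005/3804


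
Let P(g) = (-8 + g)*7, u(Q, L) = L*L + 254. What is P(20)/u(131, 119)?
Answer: 28/4805 ≈ 0.0058273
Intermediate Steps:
u(Q, L) = 254 + L² (u(Q, L) = L² + 254 = 254 + L²)
P(g) = -56 + 7*g
P(20)/u(131, 119) = (-56 + 7*20)/(254 + 119²) = (-56 + 140)/(254 + 14161) = 84/14415 = 84*(1/14415) = 28/4805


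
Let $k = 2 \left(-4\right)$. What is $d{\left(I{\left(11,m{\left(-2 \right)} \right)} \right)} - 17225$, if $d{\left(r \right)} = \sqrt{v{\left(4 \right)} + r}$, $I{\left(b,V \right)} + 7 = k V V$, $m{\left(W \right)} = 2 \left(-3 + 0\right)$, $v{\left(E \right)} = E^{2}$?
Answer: $-17225 + 3 i \sqrt{31} \approx -17225.0 + 16.703 i$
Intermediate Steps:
$m{\left(W \right)} = -6$ ($m{\left(W \right)} = 2 \left(-3\right) = -6$)
$k = -8$
$I{\left(b,V \right)} = -7 - 8 V^{2}$ ($I{\left(b,V \right)} = -7 + - 8 V V = -7 - 8 V^{2}$)
$d{\left(r \right)} = \sqrt{16 + r}$ ($d{\left(r \right)} = \sqrt{4^{2} + r} = \sqrt{16 + r}$)
$d{\left(I{\left(11,m{\left(-2 \right)} \right)} \right)} - 17225 = \sqrt{16 - \left(7 + 8 \left(-6\right)^{2}\right)} - 17225 = \sqrt{16 - 295} - 17225 = \sqrt{-279} - 17225 = 3 i \sqrt{31} - 17225 = -17225 + 3 i \sqrt{31}$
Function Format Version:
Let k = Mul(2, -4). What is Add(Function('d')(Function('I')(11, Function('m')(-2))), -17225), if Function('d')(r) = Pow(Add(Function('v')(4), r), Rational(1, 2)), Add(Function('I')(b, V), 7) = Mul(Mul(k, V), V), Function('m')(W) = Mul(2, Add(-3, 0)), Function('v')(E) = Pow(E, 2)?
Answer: Add(-17225, Mul(3, I, Pow(31, Rational(1, 2)))) ≈ Add(-17225., Mul(16.703, I))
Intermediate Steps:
Function('m')(W) = -6 (Function('m')(W) = Mul(2, -3) = -6)
k = -8
Function('I')(b, V) = Add(-7, Mul(-8, Pow(V, 2))) (Function('I')(b, V) = Add(-7, Mul(Mul(-8, V), V)) = Add(-7, Mul(-8, Pow(V, 2))))
Function('d')(r) = Pow(Add(16, r), Rational(1, 2)) (Function('d')(r) = Pow(Add(Pow(4, 2), r), Rational(1, 2)) = Pow(Add(16, r), Rational(1, 2)))
Add(Function('d')(Function('I')(11, Function('m')(-2))), -17225) = Add(Pow(Add(16, Add(-7, Mul(-8, Pow(-6, 2)))), Rational(1, 2)), -17225) = Add(Pow(Add(16, Add(-7, Mul(-8, 36))), Rational(1, 2)), -17225) = Add(Pow(Add(16, Add(-7, -288)), Rational(1, 2)), -17225) = Add(Pow(Add(16, -295), Rational(1, 2)), -17225) = Add(Pow(-279, Rational(1, 2)), -17225) = Add(Mul(3, I, Pow(31, Rational(1, 2))), -17225) = Add(-17225, Mul(3, I, Pow(31, Rational(1, 2))))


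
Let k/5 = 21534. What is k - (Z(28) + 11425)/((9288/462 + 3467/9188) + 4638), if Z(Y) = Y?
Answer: 354846771733942/3295763671 ≈ 1.0767e+5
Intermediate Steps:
k = 107670 (k = 5*21534 = 107670)
k - (Z(28) + 11425)/((9288/462 + 3467/9188) + 4638) = 107670 - (28 + 11425)/((9288/462 + 3467/9188) + 4638) = 107670 - 11453/((9288*(1/462) + 3467*(1/9188)) + 4638) = 107670 - 11453/((1548/77 + 3467/9188) + 4638) = 107670 - 11453/(14489983/707476 + 4638) = 107670 - 11453/3295763671/707476 = 107670 - 11453*707476/3295763671 = 107670 - 1*8102722628/3295763671 = 107670 - 8102722628/3295763671 = 354846771733942/3295763671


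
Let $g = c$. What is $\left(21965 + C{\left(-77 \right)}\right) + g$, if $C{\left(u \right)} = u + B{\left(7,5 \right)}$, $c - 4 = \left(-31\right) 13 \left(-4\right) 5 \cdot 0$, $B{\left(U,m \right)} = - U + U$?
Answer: $21892$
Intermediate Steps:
$B{\left(U,m \right)} = 0$
$c = 4$ ($c = 4 + \left(-31\right) 13 \left(-4\right) 5 \cdot 0 = 4 - 403 \left(\left(-20\right) 0\right) = 4 - 0 = 4 + 0 = 4$)
$C{\left(u \right)} = u$ ($C{\left(u \right)} = u + 0 = u$)
$g = 4$
$\left(21965 + C{\left(-77 \right)}\right) + g = \left(21965 - 77\right) + 4 = 21888 + 4 = 21892$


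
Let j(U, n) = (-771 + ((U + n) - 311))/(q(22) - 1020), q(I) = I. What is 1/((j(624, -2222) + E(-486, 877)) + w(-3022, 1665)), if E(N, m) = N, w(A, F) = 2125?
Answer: 499/819201 ≈ 0.00060913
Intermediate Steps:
j(U, n) = 541/499 - U/998 - n/998 (j(U, n) = (-771 + ((U + n) - 311))/(22 - 1020) = (-771 + (-311 + U + n))/(-998) = (-1082 + U + n)*(-1/998) = 541/499 - U/998 - n/998)
1/((j(624, -2222) + E(-486, 877)) + w(-3022, 1665)) = 1/(((541/499 - 1/998*624 - 1/998*(-2222)) - 486) + 2125) = 1/(((541/499 - 312/499 + 1111/499) - 486) + 2125) = 1/((1340/499 - 486) + 2125) = 1/(-241174/499 + 2125) = 1/(819201/499) = 499/819201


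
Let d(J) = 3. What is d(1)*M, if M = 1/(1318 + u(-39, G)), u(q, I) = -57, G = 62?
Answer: 3/1261 ≈ 0.0023791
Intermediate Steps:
M = 1/1261 (M = 1/(1318 - 57) = 1/1261 ≈ 0.00079302)
d(1)*M = 3*(1/1261) = 3/1261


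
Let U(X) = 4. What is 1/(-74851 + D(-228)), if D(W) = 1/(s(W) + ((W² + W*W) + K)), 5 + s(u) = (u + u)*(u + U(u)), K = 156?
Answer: -206263/15438991812 ≈ -1.3360e-5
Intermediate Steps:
s(u) = -5 + 2*u*(4 + u) (s(u) = -5 + (u + u)*(u + 4) = -5 + (2*u)*(4 + u) = -5 + 2*u*(4 + u))
D(W) = 1/(151 + 4*W² + 8*W) (D(W) = 1/((-5 + 2*W² + 8*W) + ((W² + W*W) + 156)) = 1/((-5 + 2*W² + 8*W) + ((W² + W²) + 156)) = 1/((-5 + 2*W² + 8*W) + (2*W² + 156)) = 1/((-5 + 2*W² + 8*W) + (156 + 2*W²)) = 1/(151 + 4*W² + 8*W))
1/(-74851 + D(-228)) = 1/(-74851 + 1/(151 + 4*(-228)² + 8*(-228))) = 1/(-74851 + 1/(151 + 4*51984 - 1824)) = 1/(-74851 + 1/(151 + 207936 - 1824)) = 1/(-74851 + 1/206263) = 1/(-15438991812/206263) = -206263/15438991812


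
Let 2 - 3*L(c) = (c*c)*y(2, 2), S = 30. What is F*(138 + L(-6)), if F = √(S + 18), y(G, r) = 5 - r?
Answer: 1232*√3/3 ≈ 711.30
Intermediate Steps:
F = 4*√3 (F = √(30 + 18) = √48 = 4*√3 ≈ 6.9282)
L(c) = ⅔ - c² (L(c) = ⅔ - c*c*(5 - 1*2)/3 = ⅔ - c²*(5 - 2)/3 = ⅔ - c²*3/3 = ⅔ - c²)
F*(138 + L(-6)) = (4*√3)*(138 + (⅔ - 1*(-6)²)) = (4*√3)*(138 + (⅔ - 1*36)) = (4*√3)*(138 + (⅔ - 36)) = (4*√3)*(138 - 106/3) = (4*√3)*(308/3) = 1232*√3/3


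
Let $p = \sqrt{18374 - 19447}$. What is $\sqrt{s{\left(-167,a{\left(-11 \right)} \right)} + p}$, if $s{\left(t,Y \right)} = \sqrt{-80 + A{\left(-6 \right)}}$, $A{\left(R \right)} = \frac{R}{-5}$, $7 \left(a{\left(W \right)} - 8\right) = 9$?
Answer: $\frac{\sqrt{5} \sqrt{i} \sqrt{\sqrt{1970} + 5 \sqrt{1073}}}{5} \approx 4.5625 + 4.5625 i$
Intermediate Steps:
$a{\left(W \right)} = \frac{65}{7}$ ($a{\left(W \right)} = 8 + \frac{1}{7} \cdot 9 = 8 + \frac{9}{7} = \frac{65}{7}$)
$A{\left(R \right)} = - \frac{R}{5}$ ($A{\left(R \right)} = R \left(- \frac{1}{5}\right) = - \frac{R}{5}$)
$s{\left(t,Y \right)} = \frac{i \sqrt{1970}}{5}$ ($s{\left(t,Y \right)} = \sqrt{-80 - - \frac{6}{5}} = \sqrt{-80 + \frac{6}{5}} = \sqrt{- \frac{394}{5}} = \frac{i \sqrt{1970}}{5}$)
$p = i \sqrt{1073}$ ($p = \sqrt{-1073} = i \sqrt{1073} \approx 32.757 i$)
$\sqrt{s{\left(-167,a{\left(-11 \right)} \right)} + p} = \sqrt{\frac{i \sqrt{1970}}{5} + i \sqrt{1073}} = \sqrt{i \sqrt{1073} + \frac{i \sqrt{1970}}{5}}$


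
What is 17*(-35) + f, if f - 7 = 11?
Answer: -577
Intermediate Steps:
f = 18 (f = 7 + 11 = 18)
17*(-35) + f = 17*(-35) + 18 = -595 + 18 = -577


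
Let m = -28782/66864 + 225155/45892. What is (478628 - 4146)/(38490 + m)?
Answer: 8666421321712/703102215247 ≈ 12.326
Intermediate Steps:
m = 81749407/18265016 (m = -28782*1/66864 + 225155*(1/45892) = -4797/11144 + 32165/6556 = 81749407/18265016 ≈ 4.4757)
(478628 - 4146)/(38490 + m) = (478628 - 4146)/(38490 + 81749407/18265016) = 474482/(703102215247/18265016) = 474482*(18265016/703102215247) = 8666421321712/703102215247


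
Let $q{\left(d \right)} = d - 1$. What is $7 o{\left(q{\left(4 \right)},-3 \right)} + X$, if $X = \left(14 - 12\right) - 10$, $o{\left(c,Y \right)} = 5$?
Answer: $27$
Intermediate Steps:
$q{\left(d \right)} = -1 + d$
$X = -8$ ($X = 2 - 10 = -8$)
$7 o{\left(q{\left(4 \right)},-3 \right)} + X = 7 \cdot 5 - 8 = 35 - 8 = 27$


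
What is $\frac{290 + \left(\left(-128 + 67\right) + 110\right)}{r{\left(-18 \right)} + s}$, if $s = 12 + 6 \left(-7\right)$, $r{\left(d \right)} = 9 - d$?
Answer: $-113$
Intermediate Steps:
$s = -30$ ($s = 12 - 42 = -30$)
$\frac{290 + \left(\left(-128 + 67\right) + 110\right)}{r{\left(-18 \right)} + s} = \frac{290 + \left(\left(-128 + 67\right) + 110\right)}{\left(9 - -18\right) - 30} = \frac{290 + \left(-61 + 110\right)}{\left(9 + 18\right) - 30} = \frac{290 + 49}{27 - 30} = \frac{339}{-3} = 339 \left(- \frac{1}{3}\right) = -113$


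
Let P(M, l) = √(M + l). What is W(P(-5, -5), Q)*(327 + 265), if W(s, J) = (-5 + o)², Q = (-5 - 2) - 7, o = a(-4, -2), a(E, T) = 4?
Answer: 592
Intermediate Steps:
o = 4
Q = -14 (Q = -7 - 7 = -14)
W(s, J) = 1 (W(s, J) = (-5 + 4)² = (-1)² = 1)
W(P(-5, -5), Q)*(327 + 265) = 1*(327 + 265) = 1*592 = 592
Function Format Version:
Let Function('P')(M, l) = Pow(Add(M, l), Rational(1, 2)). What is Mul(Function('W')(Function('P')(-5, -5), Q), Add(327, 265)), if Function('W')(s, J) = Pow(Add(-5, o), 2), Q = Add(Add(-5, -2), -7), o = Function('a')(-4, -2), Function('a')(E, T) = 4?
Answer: 592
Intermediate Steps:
o = 4
Q = -14 (Q = Add(-7, -7) = -14)
Function('W')(s, J) = 1 (Function('W')(s, J) = Pow(Add(-5, 4), 2) = Pow(-1, 2) = 1)
Mul(Function('W')(Function('P')(-5, -5), Q), Add(327, 265)) = Mul(1, Add(327, 265)) = Mul(1, 592) = 592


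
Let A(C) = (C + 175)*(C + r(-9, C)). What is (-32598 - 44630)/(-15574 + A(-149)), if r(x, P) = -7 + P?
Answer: 19307/5876 ≈ 3.2857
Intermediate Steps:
A(C) = (-7 + 2*C)*(175 + C) (A(C) = (C + 175)*(C + (-7 + C)) = (175 + C)*(-7 + 2*C) = (-7 + 2*C)*(175 + C))
(-32598 - 44630)/(-15574 + A(-149)) = (-32598 - 44630)/(-15574 + (-1225 + 2*(-149)² + 343*(-149))) = -77228/(-15574 + (-1225 + 2*22201 - 51107)) = -77228/(-15574 + (-1225 + 44402 - 51107)) = -77228/(-15574 - 7930) = -77228/(-23504) = -77228*(-1/23504) = 19307/5876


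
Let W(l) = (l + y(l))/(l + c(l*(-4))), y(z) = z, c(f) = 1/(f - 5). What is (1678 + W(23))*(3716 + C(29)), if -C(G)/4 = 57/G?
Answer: 201436542736/32335 ≈ 6.2297e+6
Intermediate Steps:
c(f) = 1/(-5 + f)
C(G) = -228/G
W(l) = 2*l/(l + 1/(-5 - 4*l)) (W(l) = (l + l)/(l + 1/(-5 + l*(-4))) = (2*l)/(l + 1/(-5 - 4*l)) = 2*l/(l + 1/(-5 - 4*l)))
(1678 + W(23))*(3716 + C(29)) = (1678 + 2*23*(5 + 4*23)/(-1 + 23*(5 + 4*23)))*(3716 - 228/29) = (1678 + 2*23*(5 + 92)/(-1 + 23*(5 + 92)))*(3716 - 228*1/29) = (1678 + 2*23*97/(-1 + 23*97))*(3716 - 228/29) = (1678 + 2*23*97/(-1 + 2231))*(107536/29) = (1678 + 2*23*97/2230)*(107536/29) = (1678 + 2*23*(1/2230)*97)*(107536/29) = (1678 + 2231/1115)*(107536/29) = (1873201/1115)*(107536/29) = 201436542736/32335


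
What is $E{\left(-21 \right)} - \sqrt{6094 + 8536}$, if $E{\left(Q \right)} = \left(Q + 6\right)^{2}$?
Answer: $225 - \sqrt{14630} \approx 104.05$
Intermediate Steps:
$E{\left(Q \right)} = \left(6 + Q\right)^{2}$
$E{\left(-21 \right)} - \sqrt{6094 + 8536} = \left(6 - 21\right)^{2} - \sqrt{6094 + 8536} = \left(-15\right)^{2} - \sqrt{14630} = 225 - \sqrt{14630}$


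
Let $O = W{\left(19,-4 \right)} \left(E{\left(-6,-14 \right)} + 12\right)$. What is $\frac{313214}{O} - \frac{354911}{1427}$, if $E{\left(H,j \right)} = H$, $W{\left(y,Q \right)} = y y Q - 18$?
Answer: $- \frac{1780117835}{6258822} \approx -284.42$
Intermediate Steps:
$W{\left(y,Q \right)} = -18 + Q y^{2}$ ($W{\left(y,Q \right)} = y^{2} Q - 18 = Q y^{2} - 18 = -18 + Q y^{2}$)
$O = -8772$ ($O = \left(-18 - 4 \cdot 19^{2}\right) \left(-6 + 12\right) = \left(-18 - 1444\right) 6 = \left(-1462\right) 6 = -8772$)
$\frac{313214}{O} - \frac{354911}{1427} = \frac{313214}{-8772} - \frac{354911}{1427} = 313214 \left(- \frac{1}{8772}\right) - \frac{354911}{1427} = - \frac{156607}{4386} - \frac{354911}{1427} = - \frac{1780117835}{6258822}$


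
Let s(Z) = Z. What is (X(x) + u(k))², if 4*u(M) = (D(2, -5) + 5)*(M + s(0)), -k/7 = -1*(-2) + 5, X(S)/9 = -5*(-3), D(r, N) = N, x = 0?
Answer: 18225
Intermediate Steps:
X(S) = 135 (X(S) = 9*(-5*(-3)) = 9*15 = 135)
k = -49 (k = -7*(-1*(-2) + 5) = -7*(2 + 5) = -7*7 = -49)
u(M) = 0 (u(M) = ((-5 + 5)*(M + 0))/4 = (0*M)/4 = (¼)*0 = 0)
(X(x) + u(k))² = (135 + 0)² = 135² = 18225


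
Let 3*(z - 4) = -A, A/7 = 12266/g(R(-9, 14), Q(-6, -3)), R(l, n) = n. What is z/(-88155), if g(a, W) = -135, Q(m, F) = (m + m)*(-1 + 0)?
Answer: -87482/35702775 ≈ -0.0024503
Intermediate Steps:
Q(m, F) = -2*m (Q(m, F) = (2*m)*(-1) = -2*m)
A = -85862/135 (A = 7*(12266/(-135)) = 7*(12266*(-1/135)) = 7*(-12266/135) = -85862/135 ≈ -636.01)
z = 87482/405 (z = 4 + (-1*(-85862/135))/3 = 4 + (1/3)*(85862/135) = 4 + 85862/405 = 87482/405 ≈ 216.00)
z/(-88155) = (87482/405)/(-88155) = (87482/405)*(-1/88155) = -87482/35702775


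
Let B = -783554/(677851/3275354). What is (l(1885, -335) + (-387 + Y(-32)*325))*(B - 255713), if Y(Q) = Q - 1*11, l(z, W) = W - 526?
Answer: 41707245318301017/677851 ≈ 6.1529e+10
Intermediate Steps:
l(z, W) = -526 + W
Y(Q) = -11 + Q (Y(Q) = Q - 11 = -11 + Q)
B = -2566416728116/677851 (B = -783554/(677851*(1/3275354)) = -783554/677851/3275354 = -783554*3275354/677851 = -2566416728116/677851 ≈ -3.7861e+6)
(l(1885, -335) + (-387 + Y(-32)*325))*(B - 255713) = ((-526 - 335) + (-387 + (-11 - 32)*325))*(-2566416728116/677851 - 255713) = (-861 + (-387 - 43*325))*(-2739752040879/677851) = (-861 + (-387 - 13975))*(-2739752040879/677851) = (-861 - 14362)*(-2739752040879/677851) = -15223*(-2739752040879/677851) = 41707245318301017/677851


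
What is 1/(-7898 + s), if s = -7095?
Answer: -1/14993 ≈ -6.6698e-5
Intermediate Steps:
1/(-7898 + s) = 1/(-7898 - 7095) = 1/(-14993) = -1/14993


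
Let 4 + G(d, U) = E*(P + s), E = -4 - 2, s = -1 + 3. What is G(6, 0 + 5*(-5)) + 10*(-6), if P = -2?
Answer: -64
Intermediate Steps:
s = 2
E = -6
G(d, U) = -4 (G(d, U) = -4 - 6*(-2 + 2) = -4 - 6*0 = -4 + 0 = -4)
G(6, 0 + 5*(-5)) + 10*(-6) = -4 + 10*(-6) = -4 - 60 = -64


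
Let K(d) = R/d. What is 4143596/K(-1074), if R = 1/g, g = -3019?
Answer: 13435220531976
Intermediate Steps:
R = -1/3019 (R = 1/(-3019) = -1/3019 ≈ -0.00033124)
K(d) = -1/(3019*d)
4143596/K(-1074) = 4143596/((-1/3019/(-1074))) = 4143596/((-1/3019*(-1/1074))) = 4143596/(1/3242406) = 4143596*3242406 = 13435220531976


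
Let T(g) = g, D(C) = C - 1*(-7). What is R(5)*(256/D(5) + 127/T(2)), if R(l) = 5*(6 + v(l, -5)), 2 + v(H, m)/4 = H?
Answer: 7635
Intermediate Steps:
D(C) = 7 + C (D(C) = C + 7 = 7 + C)
v(H, m) = -8 + 4*H
R(l) = -10 + 20*l (R(l) = 5*(6 + (-8 + 4*l)) = 5*(-2 + 4*l) = -10 + 20*l)
R(5)*(256/D(5) + 127/T(2)) = (-10 + 20*5)*(256/(7 + 5) + 127/2) = (-10 + 100)*(256/12 + 127*(½)) = 90*(256*(1/12) + 127/2) = 90*(64/3 + 127/2) = 90*(509/6) = 7635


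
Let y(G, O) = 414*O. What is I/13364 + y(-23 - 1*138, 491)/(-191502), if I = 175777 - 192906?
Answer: -333155083/142179596 ≈ -2.3432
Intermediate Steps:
I = -17129
I/13364 + y(-23 - 1*138, 491)/(-191502) = -17129/13364 + (414*491)/(-191502) = -17129*1/13364 + 203274*(-1/191502) = -17129/13364 - 11293/10639 = -333155083/142179596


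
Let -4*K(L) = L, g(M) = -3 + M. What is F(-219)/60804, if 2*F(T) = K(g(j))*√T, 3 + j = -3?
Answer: I*√219/54048 ≈ 0.00027381*I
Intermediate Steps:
j = -6 (j = -3 - 3 = -6)
K(L) = -L/4
F(T) = 9*√T/8 (F(T) = ((-(-3 - 6)/4)*√T)/2 = ((-¼*(-9))*√T)/2 = (9*√T/4)/2 = 9*√T/8)
F(-219)/60804 = (9*√(-219)/8)/60804 = (9*(I*√219)/8)*(1/60804) = (9*I*√219/8)*(1/60804) = I*√219/54048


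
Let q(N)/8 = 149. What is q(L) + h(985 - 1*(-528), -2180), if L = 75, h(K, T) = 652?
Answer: 1844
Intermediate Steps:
q(N) = 1192 (q(N) = 8*149 = 1192)
q(L) + h(985 - 1*(-528), -2180) = 1192 + 652 = 1844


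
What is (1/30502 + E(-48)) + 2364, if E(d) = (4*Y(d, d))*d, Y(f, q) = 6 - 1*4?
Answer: 60393961/30502 ≈ 1980.0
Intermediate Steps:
Y(f, q) = 2 (Y(f, q) = 6 - 4 = 2)
E(d) = 8*d (E(d) = (4*2)*d = 8*d)
(1/30502 + E(-48)) + 2364 = (1/30502 + 8*(-48)) + 2364 = (1/30502 - 384) + 2364 = -11712767/30502 + 2364 = 60393961/30502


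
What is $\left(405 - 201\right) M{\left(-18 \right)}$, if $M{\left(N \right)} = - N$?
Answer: $3672$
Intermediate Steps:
$\left(405 - 201\right) M{\left(-18 \right)} = \left(405 - 201\right) \left(\left(-1\right) \left(-18\right)\right) = 204 \cdot 18 = 3672$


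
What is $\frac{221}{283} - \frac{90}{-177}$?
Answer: $\frac{21529}{16697} \approx 1.2894$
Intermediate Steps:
$\frac{221}{283} - \frac{90}{-177} = 221 \cdot \frac{1}{283} - - \frac{30}{59} = \frac{221}{283} + \frac{30}{59} = \frac{21529}{16697}$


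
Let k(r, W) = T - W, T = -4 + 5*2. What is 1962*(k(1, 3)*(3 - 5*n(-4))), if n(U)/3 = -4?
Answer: 370818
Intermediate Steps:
T = 6 (T = -4 + 10 = 6)
n(U) = -12 (n(U) = 3*(-4) = -12)
k(r, W) = 6 - W
1962*(k(1, 3)*(3 - 5*n(-4))) = 1962*((6 - 1*3)*(3 - 5*(-12))) = 1962*((6 - 3)*(3 + 60)) = 1962*(3*63) = 1962*189 = 370818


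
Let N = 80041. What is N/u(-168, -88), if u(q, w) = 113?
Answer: 80041/113 ≈ 708.33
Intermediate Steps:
N/u(-168, -88) = 80041/113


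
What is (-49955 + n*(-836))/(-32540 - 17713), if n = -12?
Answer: 39923/50253 ≈ 0.79444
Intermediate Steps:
(-49955 + n*(-836))/(-32540 - 17713) = (-49955 - 12*(-836))/(-32540 - 17713) = (-49955 + 10032)/(-50253) = -39923*(-1/50253) = 39923/50253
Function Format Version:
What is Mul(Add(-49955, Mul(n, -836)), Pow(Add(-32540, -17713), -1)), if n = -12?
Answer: Rational(39923, 50253) ≈ 0.79444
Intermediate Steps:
Mul(Add(-49955, Mul(n, -836)), Pow(Add(-32540, -17713), -1)) = Mul(Add(-49955, Mul(-12, -836)), Pow(Add(-32540, -17713), -1)) = Mul(Add(-49955, 10032), Pow(-50253, -1)) = Mul(-39923, Rational(-1, 50253)) = Rational(39923, 50253)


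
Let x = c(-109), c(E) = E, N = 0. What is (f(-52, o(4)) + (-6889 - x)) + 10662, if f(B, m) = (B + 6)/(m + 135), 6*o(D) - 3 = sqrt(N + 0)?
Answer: 1051930/271 ≈ 3881.7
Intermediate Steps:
o(D) = 1/2 (o(D) = 1/2 + sqrt(0 + 0)/6 = 1/2 + sqrt(0)/6 = 1/2 + (1/6)*0 = 1/2 + 0 = 1/2)
x = -109
f(B, m) = (6 + B)/(135 + m)
(f(-52, o(4)) + (-6889 - x)) + 10662 = ((6 - 52)/(135 + 1/2) + (-6889 - 1*(-109))) + 10662 = (-46/(271/2) + (-6889 + 109)) + 10662 = ((2/271)*(-46) - 6780) + 10662 = (-92/271 - 6780) + 10662 = -1837472/271 + 10662 = 1051930/271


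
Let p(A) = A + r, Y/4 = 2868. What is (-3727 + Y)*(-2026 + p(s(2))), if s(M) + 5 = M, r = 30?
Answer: -15482255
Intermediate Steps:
Y = 11472 (Y = 4*2868 = 11472)
s(M) = -5 + M
p(A) = 30 + A (p(A) = A + 30 = 30 + A)
(-3727 + Y)*(-2026 + p(s(2))) = (-3727 + 11472)*(-2026 + (30 + (-5 + 2))) = 7745*(-2026 + (30 - 3)) = 7745*(-2026 + 27) = 7745*(-1999) = -15482255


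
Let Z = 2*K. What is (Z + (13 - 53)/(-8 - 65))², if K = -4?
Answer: 295936/5329 ≈ 55.533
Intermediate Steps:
Z = -8 (Z = 2*(-4) = -8)
(Z + (13 - 53)/(-8 - 65))² = (-8 + (13 - 53)/(-8 - 65))² = (-8 - 40/(-73))² = (-8 - 40*(-1/73))² = (-8 + 40/73)² = (-544/73)² = 295936/5329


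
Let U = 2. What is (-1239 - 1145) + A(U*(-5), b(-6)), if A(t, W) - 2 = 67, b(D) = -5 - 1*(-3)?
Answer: -2315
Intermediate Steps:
b(D) = -2 (b(D) = -5 + 3 = -2)
A(t, W) = 69 (A(t, W) = 2 + 67 = 69)
(-1239 - 1145) + A(U*(-5), b(-6)) = (-1239 - 1145) + 69 = -2384 + 69 = -2315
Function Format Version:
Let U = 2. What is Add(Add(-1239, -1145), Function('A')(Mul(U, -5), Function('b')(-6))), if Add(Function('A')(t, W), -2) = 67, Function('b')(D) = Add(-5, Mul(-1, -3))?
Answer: -2315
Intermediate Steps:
Function('b')(D) = -2 (Function('b')(D) = Add(-5, 3) = -2)
Function('A')(t, W) = 69 (Function('A')(t, W) = Add(2, 67) = 69)
Add(Add(-1239, -1145), Function('A')(Mul(U, -5), Function('b')(-6))) = Add(Add(-1239, -1145), 69) = Add(-2384, 69) = -2315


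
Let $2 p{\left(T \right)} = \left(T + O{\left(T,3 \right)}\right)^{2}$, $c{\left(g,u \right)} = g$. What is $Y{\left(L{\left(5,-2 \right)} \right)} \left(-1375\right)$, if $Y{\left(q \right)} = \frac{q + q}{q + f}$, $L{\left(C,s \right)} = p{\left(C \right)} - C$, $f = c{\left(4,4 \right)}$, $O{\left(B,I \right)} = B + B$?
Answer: $- \frac{591250}{223} \approx -2651.3$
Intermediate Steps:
$O{\left(B,I \right)} = 2 B$
$f = 4$
$p{\left(T \right)} = \frac{9 T^{2}}{2}$ ($p{\left(T \right)} = \frac{\left(T + 2 T\right)^{2}}{2} = \frac{\left(3 T\right)^{2}}{2} = \frac{9 T^{2}}{2}$)
$L{\left(C,s \right)} = - C + \frac{9 C^{2}}{2}$ ($L{\left(C,s \right)} = \frac{9 C^{2}}{2} - C = - C + \frac{9 C^{2}}{2}$)
$Y{\left(q \right)} = \frac{2 q}{4 + q}$ ($Y{\left(q \right)} = \frac{q + q}{q + 4} = \frac{2 q}{4 + q}$)
$Y{\left(L{\left(5,-2 \right)} \right)} \left(-1375\right) = \frac{2 \cdot \frac{1}{2} \cdot 5 \left(-2 + 9 \cdot 5\right)}{4 + \frac{1}{2} \cdot 5 \left(-2 + 9 \cdot 5\right)} \left(-1375\right) = \frac{2 \cdot \frac{1}{2} \cdot 5 \left(-2 + 45\right)}{4 + \frac{1}{2} \cdot 5 \left(-2 + 45\right)} \left(-1375\right) = \frac{2 \cdot \frac{1}{2} \cdot 5 \cdot 43}{4 + \frac{1}{2} \cdot 5 \cdot 43} \left(-1375\right) = 2 \cdot \frac{215}{2} \frac{1}{4 + \frac{215}{2}} \left(-1375\right) = 2 \cdot \frac{215}{2} \frac{1}{\frac{223}{2}} \left(-1375\right) = 2 \cdot \frac{215}{2} \cdot \frac{2}{223} \left(-1375\right) = \frac{430}{223} \left(-1375\right) = - \frac{591250}{223}$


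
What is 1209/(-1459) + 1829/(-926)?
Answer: -3788045/1351034 ≈ -2.8038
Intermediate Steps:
1209/(-1459) + 1829/(-926) = 1209*(-1/1459) + 1829*(-1/926) = -1209/1459 - 1829/926 = -3788045/1351034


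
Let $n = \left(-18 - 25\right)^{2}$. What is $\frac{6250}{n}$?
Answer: $\frac{6250}{1849} \approx 3.3802$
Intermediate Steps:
$n = 1849$ ($n = \left(-43\right)^{2} = 1849$)
$\frac{6250}{n} = \frac{6250}{1849}$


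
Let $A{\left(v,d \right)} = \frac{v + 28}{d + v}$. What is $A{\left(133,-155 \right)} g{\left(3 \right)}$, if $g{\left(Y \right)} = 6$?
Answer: $- \frac{483}{11} \approx -43.909$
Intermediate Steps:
$A{\left(v,d \right)} = \frac{28 + v}{d + v}$
$A{\left(133,-155 \right)} g{\left(3 \right)} = \frac{28 + 133}{-155 + 133} \cdot 6 = \frac{1}{-22} \cdot 161 \cdot 6 = \left(- \frac{1}{22}\right) 161 \cdot 6 = \left(- \frac{161}{22}\right) 6 = - \frac{483}{11}$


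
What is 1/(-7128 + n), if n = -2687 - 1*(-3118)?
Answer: -1/6697 ≈ -0.00014932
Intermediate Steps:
n = 431 (n = -2687 + 3118 = 431)
1/(-7128 + n) = 1/(-7128 + 431) = 1/(-6697) = -1/6697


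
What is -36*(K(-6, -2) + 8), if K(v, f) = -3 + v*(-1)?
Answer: -396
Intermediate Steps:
K(v, f) = -3 - v
-36*(K(-6, -2) + 8) = -36*((-3 - 1*(-6)) + 8) = -36*((-3 + 6) + 8) = -36*(3 + 8) = -36*11 = -396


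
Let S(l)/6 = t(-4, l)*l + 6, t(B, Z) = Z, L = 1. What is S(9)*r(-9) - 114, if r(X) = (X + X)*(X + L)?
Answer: 75054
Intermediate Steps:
S(l) = 36 + 6*l² (S(l) = 6*(l*l + 6) = 6*(l² + 6) = 6*(6 + l²) = 36 + 6*l²)
r(X) = 2*X*(1 + X) (r(X) = (X + X)*(X + 1) = (2*X)*(1 + X) = 2*X*(1 + X))
S(9)*r(-9) - 114 = (36 + 6*9²)*(2*(-9)*(1 - 9)) - 114 = (36 + 6*81)*(2*(-9)*(-8)) - 114 = (36 + 486)*144 - 114 = 522*144 - 114 = 75168 - 114 = 75054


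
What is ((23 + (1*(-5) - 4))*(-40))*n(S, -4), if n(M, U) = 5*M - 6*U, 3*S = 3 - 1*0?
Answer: -16240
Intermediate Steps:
S = 1 (S = (3 - 1*0)/3 = (3 + 0)/3 = (1/3)*3 = 1)
n(M, U) = -6*U + 5*M
((23 + (1*(-5) - 4))*(-40))*n(S, -4) = ((23 + (1*(-5) - 4))*(-40))*(-6*(-4) + 5*1) = ((23 + (-5 - 4))*(-40))*(24 + 5) = ((23 - 9)*(-40))*29 = (14*(-40))*29 = -560*29 = -16240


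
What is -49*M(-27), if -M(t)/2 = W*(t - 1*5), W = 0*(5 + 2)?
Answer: 0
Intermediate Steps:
W = 0 (W = 0*7 = 0)
M(t) = 0 (M(t) = -0*(t - 1*5) = -0*(t - 5) = -0*(-5 + t) = -2*0 = 0)
-49*M(-27) = -49*0 = 0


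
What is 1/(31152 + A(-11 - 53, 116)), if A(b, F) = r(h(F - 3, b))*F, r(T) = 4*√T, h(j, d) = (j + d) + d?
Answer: 649/20284928 - 29*I*√15/60854784 ≈ 3.1994e-5 - 1.8456e-6*I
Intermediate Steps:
h(j, d) = j + 2*d (h(j, d) = (d + j) + d = j + 2*d)
A(b, F) = 4*F*√(-3 + F + 2*b) (A(b, F) = (4*√((F - 3) + 2*b))*F = (4*√((-3 + F) + 2*b))*F = (4*√(-3 + F + 2*b))*F = 4*F*√(-3 + F + 2*b))
1/(31152 + A(-11 - 53, 116)) = 1/(31152 + 4*116*√(-3 + 116 + 2*(-11 - 53))) = 1/(31152 + 4*116*√(-3 + 116 + 2*(-64))) = 1/(31152 + 4*116*√(-3 + 116 - 128)) = 1/(31152 + 4*116*√(-15)) = 1/(31152 + 4*116*(I*√15)) = 1/(31152 + 464*I*√15)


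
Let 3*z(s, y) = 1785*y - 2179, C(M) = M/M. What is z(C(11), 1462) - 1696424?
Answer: -2481781/3 ≈ -8.2726e+5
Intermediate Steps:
C(M) = 1
z(s, y) = -2179/3 + 595*y (z(s, y) = (1785*y - 2179)/3 = (-2179 + 1785*y)/3 = -2179/3 + 595*y)
z(C(11), 1462) - 1696424 = (-2179/3 + 595*1462) - 1696424 = (-2179/3 + 869890) - 1696424 = 2607491/3 - 1696424 = -2481781/3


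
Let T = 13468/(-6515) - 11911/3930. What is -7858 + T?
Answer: -40265273701/5120790 ≈ -7863.1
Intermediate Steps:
T = -26105881/5120790 (T = 13468*(-1/6515) - 11911*1/3930 = -13468/6515 - 11911/3930 = -26105881/5120790 ≈ -5.0980)
-7858 + T = -7858 - 26105881/5120790 = -40265273701/5120790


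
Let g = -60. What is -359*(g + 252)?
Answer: -68928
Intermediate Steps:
-359*(g + 252) = -359*(-60 + 252) = -359*192 = -68928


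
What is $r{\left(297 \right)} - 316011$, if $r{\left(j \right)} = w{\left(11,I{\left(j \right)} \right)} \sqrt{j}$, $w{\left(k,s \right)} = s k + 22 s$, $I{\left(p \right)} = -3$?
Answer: $-316011 - 297 \sqrt{33} \approx -3.1772 \cdot 10^{5}$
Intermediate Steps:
$w{\left(k,s \right)} = 22 s + k s$ ($w{\left(k,s \right)} = k s + 22 s = 22 s + k s$)
$r{\left(j \right)} = - 99 \sqrt{j}$ ($r{\left(j \right)} = - 3 \left(22 + 11\right) \sqrt{j} = \left(-3\right) 33 \sqrt{j} = - 99 \sqrt{j}$)
$r{\left(297 \right)} - 316011 = - 99 \sqrt{297} - 316011 = - 99 \cdot 3 \sqrt{33} - 316011 = - 297 \sqrt{33} - 316011 = -316011 - 297 \sqrt{33}$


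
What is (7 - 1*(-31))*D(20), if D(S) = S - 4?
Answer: 608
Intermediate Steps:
D(S) = -4 + S
(7 - 1*(-31))*D(20) = (7 - 1*(-31))*(-4 + 20) = (7 + 31)*16 = 38*16 = 608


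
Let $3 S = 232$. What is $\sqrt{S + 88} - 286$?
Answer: $-286 + \frac{4 \sqrt{93}}{3} \approx -273.14$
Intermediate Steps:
$S = \frac{232}{3}$ ($S = \frac{1}{3} \cdot 232 = \frac{232}{3} \approx 77.333$)
$\sqrt{S + 88} - 286 = \sqrt{\frac{232}{3} + 88} - 286 = \sqrt{\frac{496}{3}} - 286 = \frac{4 \sqrt{93}}{3} - 286 = -286 + \frac{4 \sqrt{93}}{3}$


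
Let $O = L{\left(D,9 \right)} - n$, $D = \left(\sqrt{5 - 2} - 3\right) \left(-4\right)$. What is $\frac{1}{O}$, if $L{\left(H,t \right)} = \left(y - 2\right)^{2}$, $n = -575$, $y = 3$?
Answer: $\frac{1}{576} \approx 0.0017361$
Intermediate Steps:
$D = 12 - 4 \sqrt{3}$ ($D = \left(\sqrt{3} - 3\right) \left(-4\right) = \left(-3 + \sqrt{3}\right) \left(-4\right) = 12 - 4 \sqrt{3} \approx 5.0718$)
$L{\left(H,t \right)} = 1$ ($L{\left(H,t \right)} = \left(3 - 2\right)^{2} = 1^{2} = 1$)
$O = 576$ ($O = 1 - -575 = 1 + 575 = 576$)
$\frac{1}{O} = \frac{1}{576}$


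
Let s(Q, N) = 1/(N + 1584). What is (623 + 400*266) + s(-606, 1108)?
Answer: 288105917/2692 ≈ 1.0702e+5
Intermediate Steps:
s(Q, N) = 1/(1584 + N)
(623 + 400*266) + s(-606, 1108) = (623 + 400*266) + 1/(1584 + 1108) = (623 + 106400) + 1/2692 = 107023 + 1/2692 = 288105917/2692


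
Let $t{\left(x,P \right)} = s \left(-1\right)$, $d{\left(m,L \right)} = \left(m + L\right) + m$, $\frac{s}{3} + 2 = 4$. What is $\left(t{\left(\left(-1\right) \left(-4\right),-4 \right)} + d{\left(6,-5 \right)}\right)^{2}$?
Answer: $1$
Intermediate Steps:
$s = 6$ ($s = -6 + 3 \cdot 4 = -6 + 12 = 6$)
$d{\left(m,L \right)} = L + 2 m$ ($d{\left(m,L \right)} = \left(L + m\right) + m = L + 2 m$)
$t{\left(x,P \right)} = -6$ ($t{\left(x,P \right)} = 6 \left(-1\right) = -6$)
$\left(t{\left(\left(-1\right) \left(-4\right),-4 \right)} + d{\left(6,-5 \right)}\right)^{2} = \left(-6 + \left(-5 + 2 \cdot 6\right)\right)^{2} = \left(-6 + \left(-5 + 12\right)\right)^{2} = \left(-6 + 7\right)^{2} = 1^{2} = 1$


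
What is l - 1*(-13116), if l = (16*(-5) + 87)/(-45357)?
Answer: 594902405/45357 ≈ 13116.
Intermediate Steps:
l = -7/45357 (l = (-80 + 87)*(-1/45357) = 7*(-1/45357) = -7/45357 ≈ -0.00015433)
l - 1*(-13116) = -7/45357 - 1*(-13116) = -7/45357 + 13116 = 594902405/45357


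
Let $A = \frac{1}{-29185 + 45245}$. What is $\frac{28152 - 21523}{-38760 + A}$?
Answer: $- \frac{106461740}{622485599} \approx -0.17103$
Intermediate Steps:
$A = \frac{1}{16060} \approx 6.2266 \cdot 10^{-5}$
$\frac{28152 - 21523}{-38760 + A} = \frac{28152 - 21523}{-38760 + \frac{1}{16060}} = \frac{6629}{- \frac{622485599}{16060}} = 6629 \left(- \frac{16060}{622485599}\right) = - \frac{106461740}{622485599}$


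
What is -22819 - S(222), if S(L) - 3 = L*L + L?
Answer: -72328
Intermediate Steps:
S(L) = 3 + L + L**2 (S(L) = 3 + (L*L + L) = 3 + (L**2 + L) = 3 + (L + L**2) = 3 + L + L**2)
-22819 - S(222) = -22819 - (3 + 222 + 222**2) = -22819 - (3 + 222 + 49284) = -22819 - 1*49509 = -22819 - 49509 = -72328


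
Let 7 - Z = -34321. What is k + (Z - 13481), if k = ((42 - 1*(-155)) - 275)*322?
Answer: -4269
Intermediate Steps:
Z = 34328 (Z = 7 - 1*(-34321) = 7 + 34321 = 34328)
k = -25116 (k = ((42 + 155) - 275)*322 = (197 - 275)*322 = -78*322 = -25116)
k + (Z - 13481) = -25116 + (34328 - 13481) = -25116 + 20847 = -4269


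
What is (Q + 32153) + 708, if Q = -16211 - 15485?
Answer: 1165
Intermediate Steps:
Q = -31696
(Q + 32153) + 708 = (-31696 + 32153) + 708 = 457 + 708 = 1165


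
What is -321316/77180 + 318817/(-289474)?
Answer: -29404730961/5585400830 ≈ -5.2646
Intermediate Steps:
-321316/77180 + 318817/(-289474) = -321316*1/77180 + 318817*(-1/289474) = -80329/19295 - 318817/289474 = -29404730961/5585400830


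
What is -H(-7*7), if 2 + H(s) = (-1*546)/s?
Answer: -64/7 ≈ -9.1429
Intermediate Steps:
H(s) = -2 - 546/s (H(s) = -2 + (-1*546)/s = -2 - 546/s)
-H(-7*7) = -(-2 - 546/((-7*7))) = -(-2 - 546/(-49)) = -(-2 - 546*(-1/49)) = -(-2 + 78/7) = -1*64/7 = -64/7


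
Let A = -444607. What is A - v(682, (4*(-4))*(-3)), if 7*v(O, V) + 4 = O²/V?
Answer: -37463221/84 ≈ -4.4599e+5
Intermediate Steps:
v(O, V) = -4/7 + O²/(7*V) (v(O, V) = -4/7 + (O²/V)/7 = -4/7 + O²/(7*V))
A - v(682, (4*(-4))*(-3)) = -444607 - (682² - 4*4*(-4)*(-3))/(7*((4*(-4))*(-3))) = -444607 - (465124 - (-64)*(-3))/(7*((-16*(-3)))) = -444607 - (465124 - 4*48)/(7*48) = -444607 - (465124 - 192)/(7*48) = -444607 - 464932/(7*48) = -444607 - 1*116233/84 = -444607 - 116233/84 = -37463221/84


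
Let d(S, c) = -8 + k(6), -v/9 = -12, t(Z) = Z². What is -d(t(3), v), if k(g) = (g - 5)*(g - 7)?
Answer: 9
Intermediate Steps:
k(g) = (-7 + g)*(-5 + g) (k(g) = (-5 + g)*(-7 + g) = (-7 + g)*(-5 + g))
v = 108 (v = -9*(-12) = 108)
d(S, c) = -9 (d(S, c) = -8 + (35 + 6² - 12*6) = -8 + (35 + 36 - 72) = -8 - 1 = -9)
-d(t(3), v) = -1*(-9) = 9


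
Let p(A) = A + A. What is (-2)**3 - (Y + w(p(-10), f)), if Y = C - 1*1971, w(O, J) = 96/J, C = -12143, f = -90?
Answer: 211606/15 ≈ 14107.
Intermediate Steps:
p(A) = 2*A
Y = -14114 (Y = -12143 - 1*1971 = -12143 - 1971 = -14114)
(-2)**3 - (Y + w(p(-10), f)) = (-2)**3 - (-14114 + 96/(-90)) = -8 - (-14114 + 96*(-1/90)) = -8 - (-14114 - 16/15) = -8 - 1*(-211726/15) = -8 + 211726/15 = 211606/15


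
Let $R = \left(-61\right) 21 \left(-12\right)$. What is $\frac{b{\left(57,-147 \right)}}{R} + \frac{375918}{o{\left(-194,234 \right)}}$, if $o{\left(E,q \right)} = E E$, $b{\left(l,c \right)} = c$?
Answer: $\frac{68727131}{6887388} \approx 9.9787$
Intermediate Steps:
$o{\left(E,q \right)} = E^{2}$
$R = 15372$ ($R = \left(-1281\right) \left(-12\right) = 15372$)
$\frac{b{\left(57,-147 \right)}}{R} + \frac{375918}{o{\left(-194,234 \right)}} = - \frac{147}{15372} + \frac{375918}{\left(-194\right)^{2}} = \left(-147\right) \frac{1}{15372} + \frac{375918}{37636} = - \frac{7}{732} + 375918 \cdot \frac{1}{37636} = - \frac{7}{732} + \frac{187959}{18818} = \frac{68727131}{6887388}$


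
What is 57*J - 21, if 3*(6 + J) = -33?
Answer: -990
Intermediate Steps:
J = -17 (J = -6 + (⅓)*(-33) = -6 - 11 = -17)
57*J - 21 = 57*(-17) - 21 = -969 - 21 = -990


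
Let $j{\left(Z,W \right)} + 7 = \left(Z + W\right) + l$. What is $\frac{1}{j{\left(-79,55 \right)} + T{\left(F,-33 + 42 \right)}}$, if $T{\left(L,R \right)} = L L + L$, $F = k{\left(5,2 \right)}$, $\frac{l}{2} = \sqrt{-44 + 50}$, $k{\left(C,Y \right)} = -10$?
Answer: $\frac{59}{3457} - \frac{2 \sqrt{6}}{3457} \approx 0.01565$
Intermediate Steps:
$l = 2 \sqrt{6}$ ($l = 2 \sqrt{-44 + 50} = 2 \sqrt{6} \approx 4.899$)
$F = -10$
$T{\left(L,R \right)} = L + L^{2}$ ($T{\left(L,R \right)} = L^{2} + L = L + L^{2}$)
$j{\left(Z,W \right)} = -7 + W + Z + 2 \sqrt{6}$ ($j{\left(Z,W \right)} = -7 + \left(\left(Z + W\right) + 2 \sqrt{6}\right) = -7 + \left(\left(W + Z\right) + 2 \sqrt{6}\right) = -7 + \left(W + Z + 2 \sqrt{6}\right) = -7 + W + Z + 2 \sqrt{6}$)
$\frac{1}{j{\left(-79,55 \right)} + T{\left(F,-33 + 42 \right)}} = \frac{1}{\left(-7 + 55 - 79 + 2 \sqrt{6}\right) - 10 \left(1 - 10\right)} = \frac{1}{\left(-31 + 2 \sqrt{6}\right) - -90} = \frac{1}{\left(-31 + 2 \sqrt{6}\right) + 90} = \frac{1}{59 + 2 \sqrt{6}}$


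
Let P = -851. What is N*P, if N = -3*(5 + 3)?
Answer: 20424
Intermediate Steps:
N = -24 (N = -3*8 = -24)
N*P = -24*(-851) = 20424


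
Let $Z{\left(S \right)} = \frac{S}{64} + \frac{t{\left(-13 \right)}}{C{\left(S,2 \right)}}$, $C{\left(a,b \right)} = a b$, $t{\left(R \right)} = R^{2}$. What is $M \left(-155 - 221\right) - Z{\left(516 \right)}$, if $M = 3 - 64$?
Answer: $\frac{47322925}{2064} \approx 22928.0$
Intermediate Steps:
$M = -61$ ($M = 3 - 64 = -61$)
$Z{\left(S \right)} = \frac{S}{64} + \frac{169}{2 S}$ ($Z{\left(S \right)} = \frac{S}{64} + \frac{\left(-13\right)^{2}}{S 2} = S \frac{1}{64} + \frac{169}{2 S} = \frac{S}{64} + 169 \frac{1}{2 S} = \frac{S}{64} + \frac{169}{2 S}$)
$M \left(-155 - 221\right) - Z{\left(516 \right)} = - 61 \left(-155 - 221\right) - \frac{5408 + 516^{2}}{64 \cdot 516} = \left(-61\right) \left(-376\right) - \frac{1}{64} \cdot \frac{1}{516} \left(5408 + 266256\right) = 22936 - \frac{1}{64} \cdot \frac{1}{516} \cdot 271664 = 22936 - \frac{16979}{2064} = \frac{47322925}{2064}$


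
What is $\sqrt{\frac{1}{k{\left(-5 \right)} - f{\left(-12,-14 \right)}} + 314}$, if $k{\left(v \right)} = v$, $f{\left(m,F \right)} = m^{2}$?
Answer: $\frac{\sqrt{6970965}}{149} \approx 17.72$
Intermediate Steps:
$\sqrt{\frac{1}{k{\left(-5 \right)} - f{\left(-12,-14 \right)}} + 314} = \sqrt{\frac{1}{-5 - \left(-12\right)^{2}} + 314} = \sqrt{\frac{1}{-5 - 144} + 314} = \sqrt{\frac{1}{-149} + 314} = \sqrt{- \frac{1}{149} + 314} = \sqrt{\frac{46785}{149}} = \frac{\sqrt{6970965}}{149}$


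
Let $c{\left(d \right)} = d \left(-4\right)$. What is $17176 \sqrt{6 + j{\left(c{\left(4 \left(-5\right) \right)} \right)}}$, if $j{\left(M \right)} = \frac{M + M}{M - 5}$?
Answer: $\frac{17176 \sqrt{1830}}{15} \approx 48984.0$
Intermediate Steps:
$c{\left(d \right)} = - 4 d$
$j{\left(M \right)} = \frac{2 M}{-5 + M}$
$17176 \sqrt{6 + j{\left(c{\left(4 \left(-5\right) \right)} \right)}} = 17176 \sqrt{6 + \frac{2 \left(- 4 \cdot 4 \left(-5\right)\right)}{-5 - 4 \cdot 4 \left(-5\right)}} = 17176 \sqrt{6 + \frac{2 \left(\left(-4\right) \left(-20\right)\right)}{-5 - -80}} = 17176 \sqrt{6 + 2 \cdot 80 \frac{1}{-5 + 80}} = 17176 \sqrt{6 + 2 \cdot 80 \cdot \frac{1}{75}} = 17176 \sqrt{6 + \frac{32}{15}} = 17176 \sqrt{\frac{122}{15}} = 17176 \frac{\sqrt{1830}}{15} = \frac{17176 \sqrt{1830}}{15}$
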